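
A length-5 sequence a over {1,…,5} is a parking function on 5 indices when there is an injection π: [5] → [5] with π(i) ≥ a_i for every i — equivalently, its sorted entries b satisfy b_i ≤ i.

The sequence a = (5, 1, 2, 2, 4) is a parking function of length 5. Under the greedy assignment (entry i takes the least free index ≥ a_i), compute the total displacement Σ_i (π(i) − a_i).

Σπ = 5·6/2 = 15 (π permutes [5]); Σa = 5+1+2+2+4 = 14; disp = 15−14 = 1.

1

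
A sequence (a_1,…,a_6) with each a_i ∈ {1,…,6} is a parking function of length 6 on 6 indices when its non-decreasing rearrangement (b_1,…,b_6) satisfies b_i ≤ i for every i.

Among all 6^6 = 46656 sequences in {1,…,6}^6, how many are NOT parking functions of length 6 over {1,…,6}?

Count = 1·7^5 = 1 · 16807 = 16807 (Konheim–Weiss)
Example (6,3,1,5,4,4) → sorted (1,3,4,4,5,6): b_2=3>2, not a PF.
So 46656 − 16807 = 29849 fail.

29849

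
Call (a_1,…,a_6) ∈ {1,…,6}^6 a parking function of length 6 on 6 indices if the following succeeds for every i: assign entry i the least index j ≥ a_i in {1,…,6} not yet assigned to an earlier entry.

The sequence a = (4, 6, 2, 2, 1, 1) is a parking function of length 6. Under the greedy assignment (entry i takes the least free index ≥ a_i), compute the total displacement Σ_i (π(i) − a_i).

5

Σπ = 6·7/2 = 21 (π permutes [6]); Σa = 4+6+2+2+1+1 = 16; disp = 21−16 = 5.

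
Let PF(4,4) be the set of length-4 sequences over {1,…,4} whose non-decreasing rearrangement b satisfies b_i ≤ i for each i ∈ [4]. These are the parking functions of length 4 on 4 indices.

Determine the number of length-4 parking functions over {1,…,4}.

125

|PF(4,4)| = 1·5^3 = 1 · 125 = 125 (Konheim–Weiss)
One tuple (4,1,1,3) → sorted (1,1,3,4): b_i ≤ i ∀i, a PF.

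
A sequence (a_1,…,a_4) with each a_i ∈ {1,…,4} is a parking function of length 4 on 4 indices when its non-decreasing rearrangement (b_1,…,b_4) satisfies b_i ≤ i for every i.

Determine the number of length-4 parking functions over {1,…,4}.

|PF| = (4−4+1)·(4+1)^(4−1) = 1·125 = 125 (Pollak)
Example (3,1,2,1) → sorted (1,1,2,3): b_i ≤ i ∀i, a PF.

125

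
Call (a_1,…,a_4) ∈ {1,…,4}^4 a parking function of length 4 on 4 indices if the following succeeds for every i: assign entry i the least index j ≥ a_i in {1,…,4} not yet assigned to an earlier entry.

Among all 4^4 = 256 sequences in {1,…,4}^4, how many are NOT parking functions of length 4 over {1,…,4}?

|PF| = 1·5^3 = 1·125 = 125 (Pollak)
Check (2,4,3,4) → sorted (2,3,4,4): b_1=2>1, not a PF.
So 256 − 125 = 131 fail.

131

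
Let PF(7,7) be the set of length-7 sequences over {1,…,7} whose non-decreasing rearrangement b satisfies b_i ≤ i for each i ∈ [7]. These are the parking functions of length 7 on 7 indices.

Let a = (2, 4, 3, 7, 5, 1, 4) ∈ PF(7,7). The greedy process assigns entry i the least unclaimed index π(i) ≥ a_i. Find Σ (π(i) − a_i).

Σπ = 28 ({1..7} each once); Σa = 2+4+3+7+5+1+4 = 26; disp = 28−26 = 2.

2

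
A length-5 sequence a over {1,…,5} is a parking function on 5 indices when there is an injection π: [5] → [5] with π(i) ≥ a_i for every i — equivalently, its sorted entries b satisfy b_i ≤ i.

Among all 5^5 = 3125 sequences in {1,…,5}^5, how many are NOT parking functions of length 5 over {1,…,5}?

1829

|PF| = (6−5)·6^(5−1) = 1·1296 = 1296 (Pollak)
Example (5,5,5,2,5) → sorted (2,5,5,5,5): b_1=2>1, not a PF.
5^5 − 1296 = 3125 − 1296 = 1829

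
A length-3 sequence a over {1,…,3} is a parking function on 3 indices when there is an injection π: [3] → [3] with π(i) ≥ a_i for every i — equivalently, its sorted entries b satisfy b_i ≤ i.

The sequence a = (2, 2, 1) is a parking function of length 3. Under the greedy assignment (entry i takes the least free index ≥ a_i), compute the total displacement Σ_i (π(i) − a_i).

1

Σπ = 6 ({1..3} each once); Σa = 2+2+1 = 5; disp = 6−5 = 1.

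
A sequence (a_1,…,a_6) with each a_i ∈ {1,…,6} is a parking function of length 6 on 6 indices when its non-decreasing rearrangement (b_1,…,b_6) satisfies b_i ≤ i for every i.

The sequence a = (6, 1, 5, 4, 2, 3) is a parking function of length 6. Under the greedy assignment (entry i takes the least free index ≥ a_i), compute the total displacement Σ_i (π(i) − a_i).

0

Σπ = 6·7/2 = 21 (π permutes [6]); Σa = 6+1+5+4+2+3 = 21; disp = 21−21 = 0.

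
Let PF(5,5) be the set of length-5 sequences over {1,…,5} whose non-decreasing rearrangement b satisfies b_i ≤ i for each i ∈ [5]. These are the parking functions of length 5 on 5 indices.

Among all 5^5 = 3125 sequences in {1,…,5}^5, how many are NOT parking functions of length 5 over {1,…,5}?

#PF = (5−5+1)·(5+1)^(5−1) = 1×1296 = 1296 (Konheim–Weiss)
Check (2,3,4,2,3) → sorted (2,2,3,3,4): b_1=2>1, not a PF.
5^5 − 1296 = 3125 − 1296 = 1829

1829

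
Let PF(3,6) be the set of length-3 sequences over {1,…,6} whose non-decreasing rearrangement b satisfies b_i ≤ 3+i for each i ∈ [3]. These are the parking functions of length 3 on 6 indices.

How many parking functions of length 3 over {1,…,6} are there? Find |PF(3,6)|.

|PF(3,6)| = (6+1−3)·(6+1)^{3−1} = 4·49 = 196 (Konheim–Weiss)
E.g. (5,4,2) → sorted (2,4,5): b_i ≤ 3+i ∀i, a PF.

196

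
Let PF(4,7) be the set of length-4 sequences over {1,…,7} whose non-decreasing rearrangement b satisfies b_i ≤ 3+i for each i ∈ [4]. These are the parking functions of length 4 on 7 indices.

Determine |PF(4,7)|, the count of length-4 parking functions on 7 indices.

|PF| = (8−4)·8^(4−1) = 4 · 512 = 2048 (Pollak)
Check (6,4,2,1) → sorted (1,2,4,6): b_i ≤ 3+i ∀i, a PF.

2048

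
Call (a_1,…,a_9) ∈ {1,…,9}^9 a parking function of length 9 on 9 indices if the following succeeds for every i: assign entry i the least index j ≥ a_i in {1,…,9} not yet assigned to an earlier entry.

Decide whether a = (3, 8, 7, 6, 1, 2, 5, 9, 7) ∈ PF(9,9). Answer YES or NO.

NO

Order a: b = (1, 2, 3, 5, 6, 7, 7, 8, 9).
  b_1=1 ≤ 1
  b_2=2 ≤ 2
  b_3=3 ≤ 3
  b_4=5 > 4
  fails at i=4 ⇒ NO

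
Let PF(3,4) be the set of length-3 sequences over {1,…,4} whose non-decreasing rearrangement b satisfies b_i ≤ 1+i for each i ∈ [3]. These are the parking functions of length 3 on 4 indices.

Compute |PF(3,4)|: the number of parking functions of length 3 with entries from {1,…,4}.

50

#PF = (4+1−3)·(4+1)^{3−1} = 2×25 = 50
Example (3,1,4) → sorted (1,3,4): b_i ≤ 1+i ∀i, a PF.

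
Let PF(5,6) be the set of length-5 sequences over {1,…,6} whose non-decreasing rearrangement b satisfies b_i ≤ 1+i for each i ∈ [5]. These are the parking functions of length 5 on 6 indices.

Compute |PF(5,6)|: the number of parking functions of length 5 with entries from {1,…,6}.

|PF(5,6)| = (6−5+1)·(6+1)^(5−1) = 2 · 2401 = 4802 (Konheim–Weiss)
Check (1,2,5,4,2) → sorted (1,2,2,4,5): b_i ≤ 1+i ∀i, a PF.

4802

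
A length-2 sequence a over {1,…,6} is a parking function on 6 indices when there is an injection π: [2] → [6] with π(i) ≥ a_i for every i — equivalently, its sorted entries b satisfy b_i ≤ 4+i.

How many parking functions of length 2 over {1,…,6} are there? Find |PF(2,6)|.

35

|PF| = (6−2+1)·(6+1)^(2−1) = 5·7 = 35 (Konheim–Weiss)
Check (4,3) → sorted (3,4): b_i ≤ 4+i ∀i, a PF.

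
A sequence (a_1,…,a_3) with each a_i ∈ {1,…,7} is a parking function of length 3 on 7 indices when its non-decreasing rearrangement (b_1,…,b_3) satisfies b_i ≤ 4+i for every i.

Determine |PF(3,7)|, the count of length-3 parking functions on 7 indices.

Count = (7−3+1)·(7+1)^(3−1) = 5×64 = 320 [KW]
Example (4,4,3) → sorted (3,4,4): b_i ≤ 4+i ∀i, a PF.

320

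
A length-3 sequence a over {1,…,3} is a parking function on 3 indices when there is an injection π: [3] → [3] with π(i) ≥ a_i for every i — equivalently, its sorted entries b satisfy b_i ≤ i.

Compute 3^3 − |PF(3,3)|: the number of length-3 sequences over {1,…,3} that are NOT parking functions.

11

|PF| = (3+1−3)·(3+1)^{3−1} = 1 · 16 = 16 [KW]
Example (2,3,2) → sorted (2,2,3): b_1=2>1, not a PF.
So 27 − 16 = 11 fail.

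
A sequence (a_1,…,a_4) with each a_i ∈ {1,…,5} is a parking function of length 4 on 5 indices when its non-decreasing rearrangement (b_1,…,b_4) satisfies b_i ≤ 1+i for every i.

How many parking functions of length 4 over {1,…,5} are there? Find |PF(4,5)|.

Count = (5+1−4)·(5+1)^{4−1} = 2·216 = 432 (Konheim–Weiss)
E.g. (5,2,2,3) → sorted (2,2,3,5): b_i ≤ 1+i ∀i, a PF.

432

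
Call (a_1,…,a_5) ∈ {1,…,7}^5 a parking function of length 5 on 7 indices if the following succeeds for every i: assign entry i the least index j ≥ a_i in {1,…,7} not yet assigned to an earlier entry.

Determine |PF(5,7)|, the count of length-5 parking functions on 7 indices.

#PF = 3·8^4 = 3 · 4096 = 12288 (Pollak)
One tuple (1,1,1,5,3) → sorted (1,1,1,3,5): b_i ≤ 2+i ∀i, a PF.

12288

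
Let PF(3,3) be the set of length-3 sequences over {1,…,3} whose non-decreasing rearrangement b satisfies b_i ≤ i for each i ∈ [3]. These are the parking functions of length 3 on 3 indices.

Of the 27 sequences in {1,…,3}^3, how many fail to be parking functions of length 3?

11

#PF = 1·4^2 = 1·16 = 16
Example (3,3,3) → sorted (3,3,3): b_1=3>1, not a PF.
Total 27; non-PF = 27−16 = 11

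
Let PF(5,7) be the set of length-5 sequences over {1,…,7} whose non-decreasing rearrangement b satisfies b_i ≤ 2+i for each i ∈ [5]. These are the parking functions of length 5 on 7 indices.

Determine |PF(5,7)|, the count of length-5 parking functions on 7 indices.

12288

|PF| = (8−5)·8^(5−1) = 3 · 4096 = 12288 [KW]
Check (6,7,4,4,2) → sorted (2,4,4,6,7): b_i ≤ 2+i ∀i, a PF.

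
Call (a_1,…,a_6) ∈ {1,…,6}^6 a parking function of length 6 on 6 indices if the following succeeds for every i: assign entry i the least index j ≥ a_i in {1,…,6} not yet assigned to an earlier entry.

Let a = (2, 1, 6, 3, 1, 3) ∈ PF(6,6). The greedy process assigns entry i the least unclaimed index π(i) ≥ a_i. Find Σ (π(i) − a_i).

Σπ(i) = 1+…+6 = 21; Σa = 2+1+6+3+1+3 = 16; disp = 21−16 = 5.

5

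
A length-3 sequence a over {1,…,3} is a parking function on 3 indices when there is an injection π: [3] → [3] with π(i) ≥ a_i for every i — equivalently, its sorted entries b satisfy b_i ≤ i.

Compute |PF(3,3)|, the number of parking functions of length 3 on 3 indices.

|PF(3,3)| = (3−3+1)·(3+1)^(3−1) = 1 · 16 = 16 (Konheim–Weiss)
E.g. (3,2,1) → sorted (1,2,3): b_i ≤ i ∀i, a PF.

16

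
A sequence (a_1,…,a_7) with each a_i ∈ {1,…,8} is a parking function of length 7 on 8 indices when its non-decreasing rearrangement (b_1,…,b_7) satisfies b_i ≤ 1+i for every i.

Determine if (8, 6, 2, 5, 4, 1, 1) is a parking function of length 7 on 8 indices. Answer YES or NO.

YES

Sorted: b = (1, 1, 2, 4, 5, 6, 8).
  b_1=1 ≤ 2
  b_2=1 ≤ 3
  b_3=2 ≤ 4
  b_4=4 ≤ 5
  b_5=5 ≤ 6
  b_6=6 ≤ 7
  b_7=8 ≤ 8
All bounds hold ⇒ YES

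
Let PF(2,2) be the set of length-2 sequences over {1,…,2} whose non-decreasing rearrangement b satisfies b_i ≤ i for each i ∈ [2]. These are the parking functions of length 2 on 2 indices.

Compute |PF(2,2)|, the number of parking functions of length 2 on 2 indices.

Count = (2−2+1)·(2+1)^(2−1) = 1 · 3 = 3 (Pollak)
One tuple (2,1) → sorted (1,2): b_i ≤ i ∀i, a PF.

3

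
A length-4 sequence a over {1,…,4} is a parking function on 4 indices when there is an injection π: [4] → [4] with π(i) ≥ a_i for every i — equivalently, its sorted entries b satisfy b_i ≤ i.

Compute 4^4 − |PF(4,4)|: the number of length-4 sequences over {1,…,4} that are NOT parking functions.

131

|PF(4,4)| = 1·5^3 = 1·125 = 125
Check (1,4,3,4) → sorted (1,3,4,4): b_2=3>2, not a PF.
So 256 − 125 = 131 fail.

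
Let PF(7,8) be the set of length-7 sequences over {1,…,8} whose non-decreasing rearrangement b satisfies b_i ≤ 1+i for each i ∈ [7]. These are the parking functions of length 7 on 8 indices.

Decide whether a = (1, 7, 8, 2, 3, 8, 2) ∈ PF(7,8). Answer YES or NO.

NO

Order a: b = (1, 2, 2, 3, 7, 8, 8).
  b_1=1 ≤ 2
  b_2=2 ≤ 3
  b_3=2 ≤ 4
  b_4=3 ≤ 5
  b_5=7 > 6
  fails at i=5 ⇒ NO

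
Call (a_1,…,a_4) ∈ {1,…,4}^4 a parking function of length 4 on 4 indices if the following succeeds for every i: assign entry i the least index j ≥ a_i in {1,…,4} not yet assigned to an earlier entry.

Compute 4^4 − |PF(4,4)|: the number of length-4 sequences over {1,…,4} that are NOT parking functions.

131

#PF = (4−4+1)·(4+1)^(4−1) = 1×125 = 125
Check (4,4,1,4) → sorted (1,4,4,4): b_2=4>2, not a PF.
So 256 − 125 = 131 fail.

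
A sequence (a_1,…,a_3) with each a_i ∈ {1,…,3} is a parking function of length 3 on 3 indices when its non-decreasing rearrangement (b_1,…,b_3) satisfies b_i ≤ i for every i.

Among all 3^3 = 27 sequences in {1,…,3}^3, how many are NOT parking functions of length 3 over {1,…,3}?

Count = 1·4^2 = 1·16 = 16 [KW]
Example (3,3,3) → sorted (3,3,3): b_1=3>1, not a PF.
Total 27; non-PF = 27−16 = 11

11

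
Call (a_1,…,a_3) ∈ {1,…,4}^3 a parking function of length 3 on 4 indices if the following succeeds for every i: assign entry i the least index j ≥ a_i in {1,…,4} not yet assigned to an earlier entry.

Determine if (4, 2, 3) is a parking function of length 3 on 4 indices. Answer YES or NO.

Sorted: b = (2, 3, 4).
  b_1=2 ≤ 2
  b_2=3 ≤ 3
  b_3=4 ≤ 4
All bounds hold ⇒ YES

YES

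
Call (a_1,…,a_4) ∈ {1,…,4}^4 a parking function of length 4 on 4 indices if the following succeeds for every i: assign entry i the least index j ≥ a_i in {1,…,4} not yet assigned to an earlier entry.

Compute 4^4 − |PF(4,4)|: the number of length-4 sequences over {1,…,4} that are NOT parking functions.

131

|PF| = (5−4)·5^(4−1) = 1×125 = 125 (Konheim–Weiss)
Example (4,4,4,1) → sorted (1,4,4,4): b_2=4>2, not a PF.
Total 256; non-PF = 256−125 = 131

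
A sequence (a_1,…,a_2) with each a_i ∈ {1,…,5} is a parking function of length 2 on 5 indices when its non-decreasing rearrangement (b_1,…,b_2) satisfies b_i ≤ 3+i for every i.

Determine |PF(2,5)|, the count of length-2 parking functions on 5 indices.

24

Count = 4·6^1 = 4 · 6 = 24 (Pollak)
Check (4,4) → sorted (4,4): b_i ≤ 3+i ∀i, a PF.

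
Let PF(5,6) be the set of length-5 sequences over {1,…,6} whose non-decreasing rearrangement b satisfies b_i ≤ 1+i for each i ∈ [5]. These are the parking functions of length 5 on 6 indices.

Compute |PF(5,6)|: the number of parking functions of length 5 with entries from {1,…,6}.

4802

Count = (7−5)·7^(5−1) = 2·2401 = 4802 (Konheim–Weiss)
One tuple (2,1,5,1,3) → sorted (1,1,2,3,5): b_i ≤ 1+i ∀i, a PF.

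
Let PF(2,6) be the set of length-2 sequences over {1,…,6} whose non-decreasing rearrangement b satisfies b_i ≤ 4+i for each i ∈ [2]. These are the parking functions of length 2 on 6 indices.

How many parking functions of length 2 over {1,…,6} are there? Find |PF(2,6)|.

35

Count = (7−2)·7^(2−1) = 5×7 = 35 (Konheim–Weiss)
One tuple (3,2) → sorted (2,3): b_i ≤ 4+i ∀i, a PF.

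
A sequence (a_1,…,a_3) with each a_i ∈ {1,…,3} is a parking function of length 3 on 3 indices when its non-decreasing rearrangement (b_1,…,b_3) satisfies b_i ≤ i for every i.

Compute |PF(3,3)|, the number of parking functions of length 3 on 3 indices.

16

|PF| = (3−3+1)·(3+1)^(3−1) = 1·16 = 16 [KW]
Example (3,2,1) → sorted (1,2,3): b_i ≤ i ∀i, a PF.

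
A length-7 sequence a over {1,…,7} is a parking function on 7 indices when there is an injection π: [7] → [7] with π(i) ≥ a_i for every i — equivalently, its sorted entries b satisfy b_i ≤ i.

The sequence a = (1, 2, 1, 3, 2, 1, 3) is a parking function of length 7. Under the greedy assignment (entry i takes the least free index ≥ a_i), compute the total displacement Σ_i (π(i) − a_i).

15

Σπ = 7·8/2 = 28 (π permutes [7]); Σa = 1+2+1+3+2+1+3 = 13; disp = 28−13 = 15.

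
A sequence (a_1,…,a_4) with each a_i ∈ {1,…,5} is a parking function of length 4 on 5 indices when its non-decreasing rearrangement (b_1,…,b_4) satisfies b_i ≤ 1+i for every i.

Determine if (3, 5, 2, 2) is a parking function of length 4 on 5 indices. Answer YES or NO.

Rearranged: b = (2, 2, 3, 5).
  b_1=2 ≤ 2
  b_2=2 ≤ 3
  b_3=3 ≤ 4
  b_4=5 ≤ 5
All bounds hold ⇒ YES

YES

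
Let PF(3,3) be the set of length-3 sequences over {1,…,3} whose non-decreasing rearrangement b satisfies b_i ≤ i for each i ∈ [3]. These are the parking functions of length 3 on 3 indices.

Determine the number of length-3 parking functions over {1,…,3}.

|PF(3,3)| = (4−3)·4^(3−1) = 1·16 = 16 [KW]
E.g. (1,2,2) → sorted (1,2,2): b_i ≤ i ∀i, a PF.

16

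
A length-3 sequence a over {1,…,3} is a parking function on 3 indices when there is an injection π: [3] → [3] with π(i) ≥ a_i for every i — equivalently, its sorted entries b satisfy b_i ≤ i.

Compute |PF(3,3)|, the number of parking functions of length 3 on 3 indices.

16

|PF(3,3)| = (3+1−3)·(3+1)^{3−1} = 1 · 16 = 16 (Konheim–Weiss)
E.g. (1,3,2) → sorted (1,2,3): b_i ≤ i ∀i, a PF.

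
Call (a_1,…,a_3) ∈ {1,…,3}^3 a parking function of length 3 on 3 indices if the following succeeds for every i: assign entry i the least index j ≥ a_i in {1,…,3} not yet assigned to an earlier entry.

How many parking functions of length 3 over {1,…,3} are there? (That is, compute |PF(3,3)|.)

16

|PF(3,3)| = 1·4^2 = 1·16 = 16
E.g. (2,3,1) → sorted (1,2,3): b_i ≤ i ∀i, a PF.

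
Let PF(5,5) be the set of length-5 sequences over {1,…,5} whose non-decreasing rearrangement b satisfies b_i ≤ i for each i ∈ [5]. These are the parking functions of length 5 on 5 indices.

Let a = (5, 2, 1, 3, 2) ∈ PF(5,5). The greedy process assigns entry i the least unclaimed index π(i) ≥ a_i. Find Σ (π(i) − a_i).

Σπ = 15 ({1..5} each once); Σa = 5+2+1+3+2 = 13; disp = 15−13 = 2.

2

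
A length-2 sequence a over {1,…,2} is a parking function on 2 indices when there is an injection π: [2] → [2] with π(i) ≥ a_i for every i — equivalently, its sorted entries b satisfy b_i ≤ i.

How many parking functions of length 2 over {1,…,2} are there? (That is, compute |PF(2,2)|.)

3

|PF| = 1·3^1 = 1×3 = 3 (Konheim–Weiss)
One tuple (1,1) → sorted (1,1): b_i ≤ i ∀i, a PF.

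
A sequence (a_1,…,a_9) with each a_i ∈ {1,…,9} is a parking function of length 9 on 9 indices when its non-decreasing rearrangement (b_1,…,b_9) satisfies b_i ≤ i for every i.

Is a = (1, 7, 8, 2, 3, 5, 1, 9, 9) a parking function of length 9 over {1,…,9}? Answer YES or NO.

NO

Sorted: b = (1, 1, 2, 3, 5, 7, 8, 9, 9).
  b_1=1 ≤ 1
  b_2=1 ≤ 2
  b_3=2 ≤ 3
  b_4=3 ≤ 4
  b_5=5 ≤ 5
  b_6=7 > 6
  fails at i=6 ⇒ NO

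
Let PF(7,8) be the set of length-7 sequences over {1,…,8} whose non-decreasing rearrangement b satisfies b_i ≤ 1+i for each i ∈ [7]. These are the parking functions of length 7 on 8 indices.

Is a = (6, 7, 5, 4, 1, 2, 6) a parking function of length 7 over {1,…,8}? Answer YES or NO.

YES

Sorted: b = (1, 2, 4, 5, 6, 6, 7).
  b_1=1 ≤ 2
  b_2=2 ≤ 3
  b_3=4 ≤ 4
  b_4=5 ≤ 5
  b_5=6 ≤ 6
  b_6=6 ≤ 7
  b_7=7 ≤ 8
All bounds hold ⇒ YES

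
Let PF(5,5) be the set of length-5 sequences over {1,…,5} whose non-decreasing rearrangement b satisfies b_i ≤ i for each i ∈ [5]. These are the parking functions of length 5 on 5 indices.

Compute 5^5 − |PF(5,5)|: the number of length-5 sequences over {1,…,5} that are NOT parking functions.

|PF| = (5+1−5)·(5+1)^{5−1} = 1·1296 = 1296 (Pollak)
Example (4,5,4,5,5) → sorted (4,4,5,5,5): b_1=4>1, not a PF.
Total 3125; non-PF = 3125−1296 = 1829

1829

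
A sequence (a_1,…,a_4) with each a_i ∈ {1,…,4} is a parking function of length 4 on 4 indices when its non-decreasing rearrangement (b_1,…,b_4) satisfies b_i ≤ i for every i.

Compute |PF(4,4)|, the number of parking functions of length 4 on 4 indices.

125

Count = (5−4)·5^(4−1) = 1·125 = 125
E.g. (1,2,1,3) → sorted (1,1,2,3): b_i ≤ i ∀i, a PF.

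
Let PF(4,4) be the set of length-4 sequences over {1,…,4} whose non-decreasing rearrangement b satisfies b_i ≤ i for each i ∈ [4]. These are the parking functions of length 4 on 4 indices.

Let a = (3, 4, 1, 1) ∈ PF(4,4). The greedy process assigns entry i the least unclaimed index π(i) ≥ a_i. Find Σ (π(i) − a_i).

1

Σπ = 4·5/2 = 10 (π permutes [4]); Σa = 3+4+1+1 = 9; disp = 10−9 = 1.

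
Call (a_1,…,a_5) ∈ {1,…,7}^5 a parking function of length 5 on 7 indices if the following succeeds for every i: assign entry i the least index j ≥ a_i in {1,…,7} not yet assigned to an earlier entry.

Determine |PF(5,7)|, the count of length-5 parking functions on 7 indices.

#PF = 3·8^4 = 3·4096 = 12288 (Konheim–Weiss)
E.g. (1,6,6,2,2) → sorted (1,2,2,6,6): b_i ≤ 2+i ∀i, a PF.

12288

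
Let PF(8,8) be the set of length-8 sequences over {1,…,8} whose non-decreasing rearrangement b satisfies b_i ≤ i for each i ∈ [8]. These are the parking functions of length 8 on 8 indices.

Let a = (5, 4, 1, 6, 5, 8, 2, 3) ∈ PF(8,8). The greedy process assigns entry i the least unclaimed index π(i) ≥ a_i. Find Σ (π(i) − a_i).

Σπ = 36 ({1..8} each once); Σa = 5+4+1+6+5+8+2+3 = 34; disp = 36−34 = 2.

2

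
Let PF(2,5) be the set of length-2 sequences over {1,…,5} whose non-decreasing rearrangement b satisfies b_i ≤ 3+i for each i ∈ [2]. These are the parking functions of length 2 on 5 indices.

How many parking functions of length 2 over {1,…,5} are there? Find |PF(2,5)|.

24

|PF(2,5)| = (6−2)·6^(2−1) = 4 · 6 = 24 [KW]
One tuple (4,1) → sorted (1,4): b_i ≤ 3+i ∀i, a PF.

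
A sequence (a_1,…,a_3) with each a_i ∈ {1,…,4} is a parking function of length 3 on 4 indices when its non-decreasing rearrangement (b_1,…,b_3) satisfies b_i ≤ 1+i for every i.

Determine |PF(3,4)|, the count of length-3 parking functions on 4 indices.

Count = (4+1−3)·(4+1)^{3−1} = 2×25 = 50
Check (1,3,1) → sorted (1,1,3): b_i ≤ 1+i ∀i, a PF.

50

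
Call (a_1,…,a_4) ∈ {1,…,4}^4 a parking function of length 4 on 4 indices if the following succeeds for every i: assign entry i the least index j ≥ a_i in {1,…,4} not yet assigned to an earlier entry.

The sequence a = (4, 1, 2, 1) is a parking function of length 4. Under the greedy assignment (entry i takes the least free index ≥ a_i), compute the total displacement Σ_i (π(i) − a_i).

2

Σπ(i) = 1+…+4 = 10; Σa = 4+1+2+1 = 8; disp = 10−8 = 2.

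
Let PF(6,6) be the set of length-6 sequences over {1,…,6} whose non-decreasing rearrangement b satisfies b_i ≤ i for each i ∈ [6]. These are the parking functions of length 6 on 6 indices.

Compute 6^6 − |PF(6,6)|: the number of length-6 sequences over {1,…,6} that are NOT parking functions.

29849

|PF(6,6)| = (7−6)·7^(6−1) = 1 · 16807 = 16807 (Konheim–Weiss)
E.g. (6,6,3,3,4,5) → sorted (3,3,4,5,6,6): b_1=3>1, not a PF.
Total 46656; non-PF = 46656−16807 = 29849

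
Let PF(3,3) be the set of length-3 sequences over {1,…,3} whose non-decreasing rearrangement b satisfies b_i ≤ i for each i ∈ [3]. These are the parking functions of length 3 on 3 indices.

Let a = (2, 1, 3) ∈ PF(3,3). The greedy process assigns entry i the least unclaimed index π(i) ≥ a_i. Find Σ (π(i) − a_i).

0

Σπ = 6 ({1..3} each once); Σa = 2+1+3 = 6; disp = 6−6 = 0.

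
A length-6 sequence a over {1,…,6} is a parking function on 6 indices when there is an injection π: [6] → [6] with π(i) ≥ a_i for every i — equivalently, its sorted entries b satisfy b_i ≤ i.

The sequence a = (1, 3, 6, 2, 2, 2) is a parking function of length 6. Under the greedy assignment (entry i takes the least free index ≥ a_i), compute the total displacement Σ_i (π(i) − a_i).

5

Σπ = 21 ({1..6} each once); Σa = 1+3+6+2+2+2 = 16; disp = 21−16 = 5.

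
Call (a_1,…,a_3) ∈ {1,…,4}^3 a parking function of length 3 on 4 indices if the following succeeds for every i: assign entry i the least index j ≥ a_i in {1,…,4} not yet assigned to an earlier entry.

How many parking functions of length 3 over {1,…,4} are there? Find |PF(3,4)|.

|PF(3,4)| = (4−3+1)·(4+1)^(3−1) = 2 · 25 = 50
Example (2,2,4) → sorted (2,2,4): b_i ≤ 1+i ∀i, a PF.

50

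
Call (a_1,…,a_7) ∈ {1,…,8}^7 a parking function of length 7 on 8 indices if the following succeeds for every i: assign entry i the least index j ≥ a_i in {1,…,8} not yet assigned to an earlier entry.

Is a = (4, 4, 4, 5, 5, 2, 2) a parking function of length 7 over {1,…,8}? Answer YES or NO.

Sorted: b = (2, 2, 4, 4, 4, 5, 5).
  b_1=2 ≤ 2
  b_2=2 ≤ 3
  b_3=4 ≤ 4
  b_4=4 ≤ 5
  b_5=4 ≤ 6
  b_6=5 ≤ 7
  b_7=5 ≤ 8
All bounds hold ⇒ YES

YES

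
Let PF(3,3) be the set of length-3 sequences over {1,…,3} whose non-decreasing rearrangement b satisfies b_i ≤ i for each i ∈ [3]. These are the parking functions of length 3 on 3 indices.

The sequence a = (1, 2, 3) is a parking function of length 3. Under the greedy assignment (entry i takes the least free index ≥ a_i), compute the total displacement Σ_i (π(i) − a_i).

0

Σπ = 6 ({1..3} each once); Σa = 1+2+3 = 6; disp = 6−6 = 0.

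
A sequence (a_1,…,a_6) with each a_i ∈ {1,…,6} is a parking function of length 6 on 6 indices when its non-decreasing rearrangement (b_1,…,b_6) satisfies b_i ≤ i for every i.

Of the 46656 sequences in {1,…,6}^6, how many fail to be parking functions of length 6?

29849

|PF(6,6)| = (7−6)·7^(6−1) = 1×16807 = 16807
Check (6,6,2,6,6,6) → sorted (2,6,6,6,6,6): b_1=2>1, not a PF.
So 46656 − 16807 = 29849 fail.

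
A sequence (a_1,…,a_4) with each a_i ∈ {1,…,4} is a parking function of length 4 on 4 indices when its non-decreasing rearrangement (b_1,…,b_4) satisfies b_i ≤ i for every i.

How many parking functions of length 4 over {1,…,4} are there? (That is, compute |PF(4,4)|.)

Count = (5−4)·5^(4−1) = 1·125 = 125 [KW]
E.g. (1,3,2,3) → sorted (1,2,3,3): b_i ≤ i ∀i, a PF.

125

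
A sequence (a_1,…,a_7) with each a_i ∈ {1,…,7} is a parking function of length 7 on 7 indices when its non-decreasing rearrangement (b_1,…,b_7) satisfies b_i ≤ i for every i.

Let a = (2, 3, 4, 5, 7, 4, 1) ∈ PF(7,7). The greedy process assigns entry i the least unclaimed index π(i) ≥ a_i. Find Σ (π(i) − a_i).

Σπ = 7·8/2 = 28 (π permutes [7]); Σa = 2+3+4+5+7+4+1 = 26; disp = 28−26 = 2.

2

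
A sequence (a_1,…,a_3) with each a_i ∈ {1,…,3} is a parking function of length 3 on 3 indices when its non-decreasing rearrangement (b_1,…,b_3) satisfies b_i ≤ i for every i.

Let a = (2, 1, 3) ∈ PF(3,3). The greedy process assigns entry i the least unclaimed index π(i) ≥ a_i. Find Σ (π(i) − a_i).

0

Σπ = 6 ({1..3} each once); Σa = 2+1+3 = 6; disp = 6−6 = 0.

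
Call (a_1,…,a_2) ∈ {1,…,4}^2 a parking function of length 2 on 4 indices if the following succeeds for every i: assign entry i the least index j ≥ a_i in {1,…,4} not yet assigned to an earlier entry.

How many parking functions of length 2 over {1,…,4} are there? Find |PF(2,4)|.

15

Count = (4−2+1)·(4+1)^(2−1) = 3 · 5 = 15
Example (2,1) → sorted (1,2): b_i ≤ 2+i ∀i, a PF.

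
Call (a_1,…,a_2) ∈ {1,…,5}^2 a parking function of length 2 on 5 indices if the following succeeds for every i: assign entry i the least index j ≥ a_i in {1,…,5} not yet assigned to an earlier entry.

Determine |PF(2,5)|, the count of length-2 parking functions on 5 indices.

24

|PF| = (6−2)·6^(2−1) = 4·6 = 24 (Pollak)
E.g. (5,3) → sorted (3,5): b_i ≤ 3+i ∀i, a PF.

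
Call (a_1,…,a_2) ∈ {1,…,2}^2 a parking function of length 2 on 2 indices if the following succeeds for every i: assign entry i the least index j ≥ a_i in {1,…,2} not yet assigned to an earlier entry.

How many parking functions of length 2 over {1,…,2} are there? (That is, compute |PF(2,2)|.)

Count = (2−2+1)·(2+1)^(2−1) = 1·3 = 3 (Pollak)
Example (2,1) → sorted (1,2): b_i ≤ i ∀i, a PF.

3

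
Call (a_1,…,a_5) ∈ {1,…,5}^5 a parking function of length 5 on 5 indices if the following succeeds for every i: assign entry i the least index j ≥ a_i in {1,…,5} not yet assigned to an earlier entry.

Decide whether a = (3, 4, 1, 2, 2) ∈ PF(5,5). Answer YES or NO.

Sorted: b = (1, 2, 2, 3, 4).
  b_1=1 ≤ 1
  b_2=2 ≤ 2
  b_3=2 ≤ 3
  b_4=3 ≤ 4
  b_5=4 ≤ 5
All bounds hold ⇒ YES

YES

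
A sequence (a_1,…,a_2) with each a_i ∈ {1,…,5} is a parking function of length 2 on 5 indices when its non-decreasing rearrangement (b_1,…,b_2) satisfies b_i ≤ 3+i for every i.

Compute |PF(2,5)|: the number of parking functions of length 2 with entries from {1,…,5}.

24

Count = (5−2+1)·(5+1)^(2−1) = 4·6 = 24 (Konheim–Weiss)
E.g. (4,5) → sorted (4,5): b_i ≤ 3+i ∀i, a PF.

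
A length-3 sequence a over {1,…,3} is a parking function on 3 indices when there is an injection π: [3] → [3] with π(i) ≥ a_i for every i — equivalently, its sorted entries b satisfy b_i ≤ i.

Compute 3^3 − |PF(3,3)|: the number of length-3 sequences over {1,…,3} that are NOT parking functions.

#PF = 1·4^2 = 1·16 = 16 [KW]
E.g. (2,3,2) → sorted (2,2,3): b_1=2>1, not a PF.
So 27 − 16 = 11 fail.

11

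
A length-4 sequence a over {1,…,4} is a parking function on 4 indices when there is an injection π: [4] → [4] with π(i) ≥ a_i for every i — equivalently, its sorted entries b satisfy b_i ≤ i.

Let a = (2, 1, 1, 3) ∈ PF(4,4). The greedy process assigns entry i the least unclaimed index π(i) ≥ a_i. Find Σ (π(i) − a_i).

Σπ(i) = 1+…+4 = 10; Σa = 2+1+1+3 = 7; disp = 10−7 = 3.

3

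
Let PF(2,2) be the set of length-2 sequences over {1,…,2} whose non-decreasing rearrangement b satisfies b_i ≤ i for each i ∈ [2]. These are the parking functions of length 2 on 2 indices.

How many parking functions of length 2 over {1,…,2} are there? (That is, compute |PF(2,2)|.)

3

|PF(2,2)| = 1·3^1 = 1 · 3 = 3 [KW]
One tuple (1,2) → sorted (1,2): b_i ≤ i ∀i, a PF.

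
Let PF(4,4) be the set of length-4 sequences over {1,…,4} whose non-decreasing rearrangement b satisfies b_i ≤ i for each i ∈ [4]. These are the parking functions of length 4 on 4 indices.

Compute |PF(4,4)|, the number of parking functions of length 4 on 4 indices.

|PF(4,4)| = (4−4+1)·(4+1)^(4−1) = 1×125 = 125 (Pollak)
One tuple (4,2,3,1) → sorted (1,2,3,4): b_i ≤ i ∀i, a PF.

125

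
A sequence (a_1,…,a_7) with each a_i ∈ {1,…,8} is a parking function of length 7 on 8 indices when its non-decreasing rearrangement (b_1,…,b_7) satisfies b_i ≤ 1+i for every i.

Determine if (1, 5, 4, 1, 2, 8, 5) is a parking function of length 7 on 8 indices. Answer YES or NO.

Order a: b = (1, 1, 2, 4, 5, 5, 8).
  b_1=1 ≤ 2
  b_2=1 ≤ 3
  b_3=2 ≤ 4
  b_4=4 ≤ 5
  b_5=5 ≤ 6
  b_6=5 ≤ 7
  b_7=8 ≤ 8
All bounds hold ⇒ YES

YES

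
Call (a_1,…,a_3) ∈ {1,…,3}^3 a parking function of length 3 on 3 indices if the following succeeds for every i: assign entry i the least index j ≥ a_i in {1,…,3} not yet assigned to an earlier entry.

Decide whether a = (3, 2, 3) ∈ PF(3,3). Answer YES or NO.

NO

Rearranged: b = (2, 3, 3).
  b_1=2 > 1
  fails at i=1 ⇒ NO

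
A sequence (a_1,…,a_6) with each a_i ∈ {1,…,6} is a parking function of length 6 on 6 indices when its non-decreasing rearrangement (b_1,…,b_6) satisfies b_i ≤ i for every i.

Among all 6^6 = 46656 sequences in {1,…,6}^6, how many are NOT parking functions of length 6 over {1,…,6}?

Count = 1·7^5 = 1×16807 = 16807 (Konheim–Weiss)
E.g. (1,2,5,5,2,6) → sorted (1,2,2,5,5,6): b_4=5>4, not a PF.
6^6 − 16807 = 46656 − 16807 = 29849

29849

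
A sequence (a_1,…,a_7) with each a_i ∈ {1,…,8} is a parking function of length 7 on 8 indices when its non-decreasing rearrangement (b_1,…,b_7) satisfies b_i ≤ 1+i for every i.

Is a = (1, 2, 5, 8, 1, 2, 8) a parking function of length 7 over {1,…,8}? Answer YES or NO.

Sorted: b = (1, 1, 2, 2, 5, 8, 8).
  b_1=1 ≤ 2
  b_2=1 ≤ 3
  b_3=2 ≤ 4
  b_4=2 ≤ 5
  b_5=5 ≤ 6
  b_6=8 > 7
  fails at i=6 ⇒ NO

NO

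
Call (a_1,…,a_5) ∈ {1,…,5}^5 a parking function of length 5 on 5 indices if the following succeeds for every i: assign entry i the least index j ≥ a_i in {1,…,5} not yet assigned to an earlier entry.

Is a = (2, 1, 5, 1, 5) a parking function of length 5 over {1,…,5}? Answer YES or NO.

NO

Sorted: b = (1, 1, 2, 5, 5).
  b_1=1 ≤ 1
  b_2=1 ≤ 2
  b_3=2 ≤ 3
  b_4=5 > 4
  fails at i=4 ⇒ NO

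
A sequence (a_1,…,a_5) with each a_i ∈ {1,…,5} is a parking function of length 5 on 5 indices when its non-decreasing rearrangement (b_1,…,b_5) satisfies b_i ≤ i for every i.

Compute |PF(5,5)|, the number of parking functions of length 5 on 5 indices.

1296

#PF = 1·6^4 = 1 · 1296 = 1296 [KW]
Example (4,2,1,4,2) → sorted (1,2,2,4,4): b_i ≤ i ∀i, a PF.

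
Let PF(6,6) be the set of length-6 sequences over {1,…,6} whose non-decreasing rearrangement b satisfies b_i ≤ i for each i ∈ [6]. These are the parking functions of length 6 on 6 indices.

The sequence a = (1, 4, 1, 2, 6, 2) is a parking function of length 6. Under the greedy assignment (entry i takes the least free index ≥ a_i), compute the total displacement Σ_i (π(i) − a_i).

5

Σπ = 21 ({1..6} each once); Σa = 1+4+1+2+6+2 = 16; disp = 21−16 = 5.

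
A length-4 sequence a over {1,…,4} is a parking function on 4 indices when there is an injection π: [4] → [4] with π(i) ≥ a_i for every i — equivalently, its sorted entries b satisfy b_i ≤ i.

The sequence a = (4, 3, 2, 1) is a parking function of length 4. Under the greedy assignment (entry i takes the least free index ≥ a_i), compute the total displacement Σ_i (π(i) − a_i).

0

Σπ(i) = 1+…+4 = 10; Σa = 4+3+2+1 = 10; disp = 10−10 = 0.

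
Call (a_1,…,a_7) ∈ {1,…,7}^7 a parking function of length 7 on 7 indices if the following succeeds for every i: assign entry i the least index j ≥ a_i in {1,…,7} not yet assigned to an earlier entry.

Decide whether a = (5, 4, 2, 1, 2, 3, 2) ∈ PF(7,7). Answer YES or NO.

YES

Rearranged: b = (1, 2, 2, 2, 3, 4, 5).
  b_1=1 ≤ 1
  b_2=2 ≤ 2
  b_3=2 ≤ 3
  b_4=2 ≤ 4
  b_5=3 ≤ 5
  b_6=4 ≤ 6
  b_7=5 ≤ 7
All bounds hold ⇒ YES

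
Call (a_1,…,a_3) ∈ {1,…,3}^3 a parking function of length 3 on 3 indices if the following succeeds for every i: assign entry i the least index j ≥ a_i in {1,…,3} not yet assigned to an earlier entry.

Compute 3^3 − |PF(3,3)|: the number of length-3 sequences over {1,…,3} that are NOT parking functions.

11

|PF| = 1·4^2 = 1·16 = 16 [KW]
Check (3,1,3) → sorted (1,3,3): b_2=3>2, not a PF.
3^3 − 16 = 27 − 16 = 11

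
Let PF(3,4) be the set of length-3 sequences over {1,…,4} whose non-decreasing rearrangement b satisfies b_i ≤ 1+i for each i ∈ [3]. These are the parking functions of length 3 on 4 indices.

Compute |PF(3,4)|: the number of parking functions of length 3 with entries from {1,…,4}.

50

#PF = (5−3)·5^(3−1) = 2 · 25 = 50
Check (2,3,2) → sorted (2,2,3): b_i ≤ 1+i ∀i, a PF.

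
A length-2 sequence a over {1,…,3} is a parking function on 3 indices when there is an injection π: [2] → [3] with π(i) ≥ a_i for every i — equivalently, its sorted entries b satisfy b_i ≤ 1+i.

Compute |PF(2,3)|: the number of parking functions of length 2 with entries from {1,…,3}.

8

|PF(2,3)| = (3−2+1)·(3+1)^(2−1) = 2×4 = 8 (Konheim–Weiss)
Example (1,3) → sorted (1,3): b_i ≤ 1+i ∀i, a PF.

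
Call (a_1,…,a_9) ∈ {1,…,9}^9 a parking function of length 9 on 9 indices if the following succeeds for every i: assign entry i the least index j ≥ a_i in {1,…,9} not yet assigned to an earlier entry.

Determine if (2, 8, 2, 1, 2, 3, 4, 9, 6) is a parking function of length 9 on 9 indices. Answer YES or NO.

Order a: b = (1, 2, 2, 2, 3, 4, 6, 8, 9).
  b_1=1 ≤ 1
  b_2=2 ≤ 2
  b_3=2 ≤ 3
  b_4=2 ≤ 4
  b_5=3 ≤ 5
  b_6=4 ≤ 6
  b_7=6 ≤ 7
  b_8=8 ≤ 8
  b_9=9 ≤ 9
All bounds hold ⇒ YES

YES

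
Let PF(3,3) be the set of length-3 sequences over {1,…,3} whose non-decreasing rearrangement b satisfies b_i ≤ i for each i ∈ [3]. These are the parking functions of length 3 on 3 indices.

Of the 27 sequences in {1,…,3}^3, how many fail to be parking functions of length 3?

11

Count = (3−3+1)·(3+1)^(3−1) = 1×16 = 16 [KW]
E.g. (1,3,3) → sorted (1,3,3): b_2=3>2, not a PF.
So 27 − 16 = 11 fail.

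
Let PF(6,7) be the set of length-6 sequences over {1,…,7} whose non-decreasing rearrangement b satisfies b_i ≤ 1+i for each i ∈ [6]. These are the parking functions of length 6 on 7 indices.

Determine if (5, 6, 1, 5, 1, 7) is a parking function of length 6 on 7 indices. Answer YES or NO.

NO

Order a: b = (1, 1, 5, 5, 6, 7).
  b_1=1 ≤ 2
  b_2=1 ≤ 3
  b_3=5 > 4
  fails at i=3 ⇒ NO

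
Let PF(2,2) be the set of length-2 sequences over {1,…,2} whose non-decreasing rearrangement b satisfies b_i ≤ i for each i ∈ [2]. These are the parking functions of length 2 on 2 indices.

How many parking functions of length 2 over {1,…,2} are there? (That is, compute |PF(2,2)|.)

3

#PF = (3−2)·3^(2−1) = 1×3 = 3 (Pollak)
Check (2,1) → sorted (1,2): b_i ≤ i ∀i, a PF.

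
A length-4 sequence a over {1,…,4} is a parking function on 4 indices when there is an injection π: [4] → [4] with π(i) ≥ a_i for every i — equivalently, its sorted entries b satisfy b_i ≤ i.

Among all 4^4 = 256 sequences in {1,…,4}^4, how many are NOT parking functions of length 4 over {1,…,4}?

Count = (4+1−4)·(4+1)^{4−1} = 1·125 = 125
Check (4,3,3,4) → sorted (3,3,4,4): b_1=3>1, not a PF.
4^4 − 125 = 256 − 125 = 131

131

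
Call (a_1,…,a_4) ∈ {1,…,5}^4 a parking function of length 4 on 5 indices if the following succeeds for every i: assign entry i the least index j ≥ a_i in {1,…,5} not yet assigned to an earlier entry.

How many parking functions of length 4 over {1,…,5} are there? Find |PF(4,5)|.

432

|PF(4,5)| = (5+1−4)·(5+1)^{4−1} = 2·216 = 432 (Pollak)
Example (3,4,1,3) → sorted (1,3,3,4): b_i ≤ 1+i ∀i, a PF.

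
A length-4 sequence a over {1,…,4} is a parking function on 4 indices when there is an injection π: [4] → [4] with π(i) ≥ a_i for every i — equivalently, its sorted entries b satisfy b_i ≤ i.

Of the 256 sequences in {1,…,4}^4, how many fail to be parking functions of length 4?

131

#PF = 1·5^3 = 1 · 125 = 125 [KW]
One tuple (3,2,3,3) → sorted (2,3,3,3): b_1=2>1, not a PF.
So 256 − 125 = 131 fail.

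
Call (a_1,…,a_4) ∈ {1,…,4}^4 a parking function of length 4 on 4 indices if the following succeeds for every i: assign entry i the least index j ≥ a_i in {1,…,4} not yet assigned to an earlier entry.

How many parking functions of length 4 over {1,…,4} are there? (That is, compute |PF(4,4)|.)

Count = (4+1−4)·(4+1)^{4−1} = 1 · 125 = 125 (Konheim–Weiss)
Example (2,3,1,3) → sorted (1,2,3,3): b_i ≤ i ∀i, a PF.

125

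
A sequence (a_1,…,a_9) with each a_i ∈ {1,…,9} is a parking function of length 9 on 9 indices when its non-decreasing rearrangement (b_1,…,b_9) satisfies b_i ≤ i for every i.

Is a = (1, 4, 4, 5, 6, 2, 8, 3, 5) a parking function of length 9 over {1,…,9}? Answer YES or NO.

YES

Sorted: b = (1, 2, 3, 4, 4, 5, 5, 6, 8).
  b_1=1 ≤ 1
  b_2=2 ≤ 2
  b_3=3 ≤ 3
  b_4=4 ≤ 4
  b_5=4 ≤ 5
  b_6=5 ≤ 6
  b_7=5 ≤ 7
  b_8=6 ≤ 8
  b_9=8 ≤ 9
All bounds hold ⇒ YES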